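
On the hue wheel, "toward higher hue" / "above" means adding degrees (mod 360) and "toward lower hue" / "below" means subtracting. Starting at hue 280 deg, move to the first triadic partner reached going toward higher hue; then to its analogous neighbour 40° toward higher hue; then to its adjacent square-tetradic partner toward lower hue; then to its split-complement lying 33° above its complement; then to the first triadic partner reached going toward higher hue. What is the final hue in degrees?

+120° (triadic ↑): 280 + 120 = 400 → 400 − 360 = 40°
+40° (analog 40° ↑): 40 + 40 = 80°
−90° (square ↓): 80 − 90 = -10 → -10 + 360 = 350°
+213° (split-comp 33° ↑): 350 + 213 = 563 → 563 − 360 = 203°
+120° (triadic ↑): 203 + 120 = 323°

323°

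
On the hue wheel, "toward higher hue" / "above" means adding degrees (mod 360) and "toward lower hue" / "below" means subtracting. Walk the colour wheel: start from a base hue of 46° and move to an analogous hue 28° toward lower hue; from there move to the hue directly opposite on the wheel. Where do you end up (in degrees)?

−28° (analog 28° ↓): 46 − 28 = 18°
+180° (complement): 18 + 180 = 198°

198°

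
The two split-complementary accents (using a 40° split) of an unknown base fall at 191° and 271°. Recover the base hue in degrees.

51°

The accents sit 40° either side of the complement, so the complement is their short-arc midpoint on the wheel.
Short-arc midpoint of 191° and 271°: 231°.
Base is 180° from the complement: 231 − 180 = 51°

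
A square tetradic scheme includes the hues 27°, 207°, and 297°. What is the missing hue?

A square tetradic scheme places four hues every 90°.
The full set through 27° is {27°, 117°, 207°, 297°}.
Given {27°, 207°, 297°}, the missing hue is 117°.

117°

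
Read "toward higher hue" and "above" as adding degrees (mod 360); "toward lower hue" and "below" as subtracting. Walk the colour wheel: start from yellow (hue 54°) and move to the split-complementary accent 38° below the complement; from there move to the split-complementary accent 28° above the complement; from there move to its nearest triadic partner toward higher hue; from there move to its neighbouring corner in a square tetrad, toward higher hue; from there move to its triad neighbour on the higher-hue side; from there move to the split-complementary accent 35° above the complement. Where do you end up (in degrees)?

229°

54 + 142 = 196°   (split-comp 38° ↓)
196 + 208 = 404 → 404 − 360 = 44°   (split-comp 28° ↑)
44 + 120 = 164°   (triadic ↑)
164 + 90 = 254°   (square ↑)
254 + 120 = 374 → 374 − 360 = 14°   (triadic ↑)
14 + 215 = 229°   (split-comp 35° ↑)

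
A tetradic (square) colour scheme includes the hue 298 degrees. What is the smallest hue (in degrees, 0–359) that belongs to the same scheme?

28°

A square tetradic scheme places four hues every 90°.
The full set through 298° is {28°, 118°, 208°, 298°}.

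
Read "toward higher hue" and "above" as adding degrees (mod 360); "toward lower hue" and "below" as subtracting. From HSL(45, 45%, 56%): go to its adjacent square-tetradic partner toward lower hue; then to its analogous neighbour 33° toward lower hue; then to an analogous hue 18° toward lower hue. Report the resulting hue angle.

264°

−90° (square ↓): 45 − 90 = -45 → -45 + 360 = 315°
−33° (analog 33° ↓): 315 − 33 = 282°
−18° (analog 18° ↓): 282 − 18 = 264°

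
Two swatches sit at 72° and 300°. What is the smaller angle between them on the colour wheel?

132°

|72 − 300| = 228.
The shorter arc is 360 − 228 = 132°.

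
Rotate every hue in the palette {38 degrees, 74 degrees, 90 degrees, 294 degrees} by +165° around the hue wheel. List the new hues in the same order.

38 + 165 = 203°
74 + 165 = 239°
90 + 165 = 255°
294 + 165 = 459 → 459 − 360 = 99°

203°, 239°, 255°, 99°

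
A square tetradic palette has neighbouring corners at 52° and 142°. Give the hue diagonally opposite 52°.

232°

A square tetradic scheme places four hues 90° apart; opposite corners are 180° apart.
52 + 180 = 232°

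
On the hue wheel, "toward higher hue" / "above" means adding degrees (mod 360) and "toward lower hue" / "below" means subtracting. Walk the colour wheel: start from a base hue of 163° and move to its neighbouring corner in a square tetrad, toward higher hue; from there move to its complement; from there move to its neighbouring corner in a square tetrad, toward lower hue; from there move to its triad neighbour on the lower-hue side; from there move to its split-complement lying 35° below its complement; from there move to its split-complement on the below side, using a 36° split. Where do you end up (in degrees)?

152°

square ↑ +90°: 163 + 90 = 253°
complement +180°: 253 + 180 = 433 → 433 − 360 = 73°
square ↓ −90°: 73 − 90 = -17 → -17 + 360 = 343°
triadic ↓ −120°: 343 − 120 = 223°
split-comp 35° ↓ +145°: 223 + 145 = 368 → 368 − 360 = 8°
split-comp 36° ↓ +144°: 8 + 144 = 152°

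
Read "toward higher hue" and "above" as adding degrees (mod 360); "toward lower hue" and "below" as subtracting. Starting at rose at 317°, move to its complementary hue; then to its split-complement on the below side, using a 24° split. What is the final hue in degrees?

+180° (complement): 317 + 180 = 497 → 497 − 360 = 137°
+156° (split-comp 24° ↓): 137 + 156 = 293°

293°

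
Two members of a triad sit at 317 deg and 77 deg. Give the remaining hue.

197°

A triad spaces three hues 120° apart.
The full set is {77°, 197°, 317°}.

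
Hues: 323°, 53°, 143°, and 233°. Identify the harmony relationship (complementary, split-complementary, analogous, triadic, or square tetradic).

square tetradic

Sort the hues: 53°, 143°, 233°, 323°.
Successive gaps around the wheel: 90°, 90°, 90°, 90°.
Four hues every 90° form a square tetradic scheme.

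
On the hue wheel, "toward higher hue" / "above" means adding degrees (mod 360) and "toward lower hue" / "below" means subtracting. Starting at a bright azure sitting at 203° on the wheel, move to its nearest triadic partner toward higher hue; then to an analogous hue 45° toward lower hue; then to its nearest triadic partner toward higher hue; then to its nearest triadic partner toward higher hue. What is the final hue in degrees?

+120° (triadic ↑): 203 + 120 = 323°
−45° (analog 45° ↓): 323 − 45 = 278°
+120° (triadic ↑): 278 + 120 = 398 → 398 − 360 = 38°
+120° (triadic ↑): 38 + 120 = 158°

158°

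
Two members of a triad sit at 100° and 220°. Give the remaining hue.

340°

A triad spaces three hues 120° apart.
The full set is {100°, 220°, 340°}.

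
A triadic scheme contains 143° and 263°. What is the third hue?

A triad spaces three hues 120° apart.
The full set is {23°, 143°, 263°}.

23°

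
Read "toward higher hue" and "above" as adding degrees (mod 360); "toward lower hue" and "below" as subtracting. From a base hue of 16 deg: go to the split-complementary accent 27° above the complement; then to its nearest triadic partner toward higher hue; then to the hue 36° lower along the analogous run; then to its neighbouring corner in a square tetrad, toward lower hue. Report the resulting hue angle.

16 + 207 = 223°   (split-comp 27° ↑)
223 + 120 = 343°   (triadic ↑)
343 − 36 = 307°   (analog 36° ↓)
307 − 90 = 217°   (square ↓)

217°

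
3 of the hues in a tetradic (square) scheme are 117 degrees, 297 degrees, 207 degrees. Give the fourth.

27°

A square tetradic scheme places four hues every 90°.
The full set through 117° is {27°, 117°, 207°, 297°}.
Given {117°, 207°, 297°}, the missing hue is 27°.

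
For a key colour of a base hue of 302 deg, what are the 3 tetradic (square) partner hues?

32°, 122°, and 212°

A square tetradic scheme places four hues every 90°.
302 + 90 = 392 → 392 − 360 = 32°
302 + 180 = 482 → 482 − 360 = 122°
302 + 270 = 572 → 572 − 360 = 212°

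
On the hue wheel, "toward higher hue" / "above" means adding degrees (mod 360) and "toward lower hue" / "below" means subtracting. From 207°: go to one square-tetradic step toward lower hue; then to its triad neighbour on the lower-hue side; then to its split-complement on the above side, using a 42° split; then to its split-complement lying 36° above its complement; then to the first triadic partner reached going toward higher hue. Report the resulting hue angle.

square ↓ −90°: 207 − 90 = 117°
triadic ↓ −120°: 117 − 120 = -3 → -3 + 360 = 357°
split-comp 42° ↑ +222°: 357 + 222 = 579 → 579 − 360 = 219°
split-comp 36° ↑ +216°: 219 + 216 = 435 → 435 − 360 = 75°
triadic ↑ +120°: 75 + 120 = 195°

195°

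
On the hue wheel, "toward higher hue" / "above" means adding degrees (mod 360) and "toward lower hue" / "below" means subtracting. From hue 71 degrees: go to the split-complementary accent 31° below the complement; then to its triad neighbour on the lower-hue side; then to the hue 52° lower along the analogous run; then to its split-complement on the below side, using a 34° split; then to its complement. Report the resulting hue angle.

14°

+149° (split-comp 31° ↓): 71 + 149 = 220°
−120° (triadic ↓): 220 − 120 = 100°
−52° (analog 52° ↓): 100 − 52 = 48°
+146° (split-comp 34° ↓): 48 + 146 = 194°
+180° (complement): 194 + 180 = 374 → 374 − 360 = 14°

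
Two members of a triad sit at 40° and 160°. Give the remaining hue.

A triad spaces three hues 120° apart.
The full set is {40°, 160°, 280°}.

280°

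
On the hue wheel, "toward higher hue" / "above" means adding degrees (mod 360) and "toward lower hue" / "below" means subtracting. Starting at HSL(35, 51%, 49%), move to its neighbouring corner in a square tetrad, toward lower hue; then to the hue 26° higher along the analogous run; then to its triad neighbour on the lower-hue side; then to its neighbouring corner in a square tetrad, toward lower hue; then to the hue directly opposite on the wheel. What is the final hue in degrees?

301°

35 − 90 = -55 → -55 + 360 = 305°   (square ↓)
305 + 26 = 331°   (analog 26° ↑)
331 − 120 = 211°   (triadic ↓)
211 − 90 = 121°   (square ↓)
121 + 180 = 301°   (complement)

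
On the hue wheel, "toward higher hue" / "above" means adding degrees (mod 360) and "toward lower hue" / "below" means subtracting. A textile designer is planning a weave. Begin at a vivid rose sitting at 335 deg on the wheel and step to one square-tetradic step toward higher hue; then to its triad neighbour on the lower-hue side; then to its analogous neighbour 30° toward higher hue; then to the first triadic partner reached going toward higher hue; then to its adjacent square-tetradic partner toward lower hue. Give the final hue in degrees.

+90° (square ↑): 335 + 90 = 425 → 425 − 360 = 65°
−120° (triadic ↓): 65 − 120 = -55 → -55 + 360 = 305°
+30° (analog 30° ↑): 305 + 30 = 335°
+120° (triadic ↑): 335 + 120 = 455 → 455 − 360 = 95°
−90° (square ↓): 95 − 90 = 5°

5°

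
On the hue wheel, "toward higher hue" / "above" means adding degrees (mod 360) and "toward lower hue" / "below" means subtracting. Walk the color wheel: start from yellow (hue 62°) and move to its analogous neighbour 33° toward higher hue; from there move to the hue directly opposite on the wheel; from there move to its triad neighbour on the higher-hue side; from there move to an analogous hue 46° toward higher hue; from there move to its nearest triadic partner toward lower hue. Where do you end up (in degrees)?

62 + 33 = 95°   (analog 33° ↑)
95 + 180 = 275°   (complement)
275 + 120 = 395 → 395 − 360 = 35°   (triadic ↑)
35 + 46 = 81°   (analog 46° ↑)
81 − 120 = -39 → -39 + 360 = 321°   (triadic ↓)

321°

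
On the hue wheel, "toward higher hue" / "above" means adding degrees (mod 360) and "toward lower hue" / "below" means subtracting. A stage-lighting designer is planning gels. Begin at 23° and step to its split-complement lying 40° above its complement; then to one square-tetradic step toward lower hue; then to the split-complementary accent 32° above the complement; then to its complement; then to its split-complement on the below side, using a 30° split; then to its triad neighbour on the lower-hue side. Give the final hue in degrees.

+220° (split-comp 40° ↑): 23 + 220 = 243°
−90° (square ↓): 243 − 90 = 153°
+212° (split-comp 32° ↑): 153 + 212 = 365 → 365 − 360 = 5°
+180° (complement): 5 + 180 = 185°
+150° (split-comp 30° ↓): 185 + 150 = 335°
−120° (triadic ↓): 335 − 120 = 215°

215°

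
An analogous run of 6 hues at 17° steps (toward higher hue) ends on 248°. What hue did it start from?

5 steps of 17° (toward higher hue) give a net shift of +85°.
Start = end − shift: 248 − 85 = 163°

163°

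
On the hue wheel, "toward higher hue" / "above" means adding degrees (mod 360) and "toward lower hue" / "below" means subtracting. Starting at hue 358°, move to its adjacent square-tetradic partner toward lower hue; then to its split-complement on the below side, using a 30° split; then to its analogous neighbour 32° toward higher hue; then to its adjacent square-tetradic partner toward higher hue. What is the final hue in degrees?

−90° (square ↓): 358 − 90 = 268°
+150° (split-comp 30° ↓): 268 + 150 = 418 → 418 − 360 = 58°
+32° (analog 32° ↑): 58 + 32 = 90°
+90° (square ↑): 90 + 90 = 180°

180°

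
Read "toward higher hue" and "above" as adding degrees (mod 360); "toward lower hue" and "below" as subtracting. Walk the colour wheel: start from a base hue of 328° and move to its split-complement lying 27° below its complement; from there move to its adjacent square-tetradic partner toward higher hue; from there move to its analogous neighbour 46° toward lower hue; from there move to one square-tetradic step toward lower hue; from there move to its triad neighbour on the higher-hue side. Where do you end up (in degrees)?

195°

328 + 153 = 481 → 481 − 360 = 121°   (split-comp 27° ↓)
121 + 90 = 211°   (square ↑)
211 − 46 = 165°   (analog 46° ↓)
165 − 90 = 75°   (square ↓)
75 + 120 = 195°   (triadic ↑)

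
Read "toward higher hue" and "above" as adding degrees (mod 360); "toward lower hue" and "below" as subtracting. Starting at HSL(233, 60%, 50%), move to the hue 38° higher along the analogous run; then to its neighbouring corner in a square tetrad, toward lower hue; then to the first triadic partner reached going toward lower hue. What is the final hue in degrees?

61°

233 + 38 = 271°   (analog 38° ↑)
271 − 90 = 181°   (square ↓)
181 − 120 = 61°   (triadic ↓)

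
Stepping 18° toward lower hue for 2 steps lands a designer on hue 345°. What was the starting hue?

2 steps of 18° (toward lower hue) give a net shift of −36°.
Start = end − shift: 345 + 36 = 381 → 381 − 360 = 21°

21°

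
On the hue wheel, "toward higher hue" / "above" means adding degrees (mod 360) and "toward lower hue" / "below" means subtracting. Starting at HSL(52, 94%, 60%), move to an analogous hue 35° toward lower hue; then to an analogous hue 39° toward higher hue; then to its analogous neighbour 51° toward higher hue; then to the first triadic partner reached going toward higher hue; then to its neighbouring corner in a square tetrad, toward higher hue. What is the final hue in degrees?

317°

−35° (analog 35° ↓): 52 − 35 = 17°
+39° (analog 39° ↑): 17 + 39 = 56°
+51° (analog 51° ↑): 56 + 51 = 107°
+120° (triadic ↑): 107 + 120 = 227°
+90° (square ↑): 227 + 90 = 317°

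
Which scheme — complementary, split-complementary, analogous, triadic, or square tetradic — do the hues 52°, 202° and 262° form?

split-complementary

Sort the hues: 52°, 202°, 262°.
Successive gaps around the wheel: 150°, 60°, 150°.
Two 150° gaps and one 60° gap — a base hue opposite a pair of accents 30° either side of its complement — is the split-complementary pattern.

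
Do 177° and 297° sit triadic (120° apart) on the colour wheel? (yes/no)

Angular distance: |177 − 297| = 120 = 120°.
Triadic (120° apart) requires 120°.

yes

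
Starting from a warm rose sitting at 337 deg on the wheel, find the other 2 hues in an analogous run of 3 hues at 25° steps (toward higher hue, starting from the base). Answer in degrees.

Analogous hues sit every 25° along the wheel.
337 + 25 = 362 → 362 − 360 = 2°
337 + 50 = 387 → 387 − 360 = 27°

2° and 27°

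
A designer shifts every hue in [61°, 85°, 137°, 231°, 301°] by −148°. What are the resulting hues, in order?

61 − 148 = -87 → -87 + 360 = 273°
85 − 148 = -63 → -63 + 360 = 297°
137 − 148 = -11 → -11 + 360 = 349°
231 − 148 = 83°
301 − 148 = 153°

273°, 297°, 349°, 83°, 153°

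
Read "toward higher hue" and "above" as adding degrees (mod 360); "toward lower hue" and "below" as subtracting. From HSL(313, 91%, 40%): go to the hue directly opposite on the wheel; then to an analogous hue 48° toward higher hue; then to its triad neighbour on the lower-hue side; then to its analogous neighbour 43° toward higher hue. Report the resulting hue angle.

104°

+180° (complement): 313 + 180 = 493 → 493 − 360 = 133°
+48° (analog 48° ↑): 133 + 48 = 181°
−120° (triadic ↓): 181 − 120 = 61°
+43° (analog 43° ↑): 61 + 43 = 104°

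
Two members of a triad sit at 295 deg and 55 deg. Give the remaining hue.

A triad spaces three hues 120° apart.
The full set is {55°, 175°, 295°}.

175°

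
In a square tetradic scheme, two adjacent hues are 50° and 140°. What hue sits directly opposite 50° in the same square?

230°

A square tetradic scheme places four hues 90° apart; opposite corners are 180° apart.
50 + 180 = 230°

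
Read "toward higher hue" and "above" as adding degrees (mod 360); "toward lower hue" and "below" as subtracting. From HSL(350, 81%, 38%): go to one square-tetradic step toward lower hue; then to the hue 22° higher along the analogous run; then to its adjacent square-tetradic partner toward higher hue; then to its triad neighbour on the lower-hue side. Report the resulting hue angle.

252°

−90° (square ↓): 350 − 90 = 260°
+22° (analog 22° ↑): 260 + 22 = 282°
+90° (square ↑): 282 + 90 = 372 → 372 − 360 = 12°
−120° (triadic ↓): 12 − 120 = -108 → -108 + 360 = 252°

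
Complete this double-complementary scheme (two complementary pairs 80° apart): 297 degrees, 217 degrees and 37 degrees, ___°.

A rectangular tetradic uses two complementary pairs 80° apart: offsets 0°, 80°, 180°, 260°.
Among {37°, 217°, 297°}, 37° and 217° are a 180° pair.
The remaining hue 297° needs its own complement: 297 + 180 = 477 → 477 − 360 = 117°

117°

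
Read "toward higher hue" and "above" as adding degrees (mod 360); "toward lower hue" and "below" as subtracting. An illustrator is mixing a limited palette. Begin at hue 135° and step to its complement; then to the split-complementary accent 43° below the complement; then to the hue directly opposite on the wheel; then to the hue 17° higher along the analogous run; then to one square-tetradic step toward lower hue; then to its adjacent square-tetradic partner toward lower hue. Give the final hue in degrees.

109°

complement +180°: 135 + 180 = 315°
split-comp 43° ↓ +137°: 315 + 137 = 452 → 452 − 360 = 92°
complement +180°: 92 + 180 = 272°
analog 17° ↑ +17°: 272 + 17 = 289°
square ↓ −90°: 289 − 90 = 199°
square ↓ −90°: 199 − 90 = 109°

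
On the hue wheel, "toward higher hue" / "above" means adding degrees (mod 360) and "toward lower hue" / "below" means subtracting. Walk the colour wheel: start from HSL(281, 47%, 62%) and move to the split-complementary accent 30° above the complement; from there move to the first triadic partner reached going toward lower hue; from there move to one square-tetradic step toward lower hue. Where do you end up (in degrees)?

281°

281 + 210 = 491 → 491 − 360 = 131°   (split-comp 30° ↑)
131 − 120 = 11°   (triadic ↓)
11 − 90 = -79 → -79 + 360 = 281°   (square ↓)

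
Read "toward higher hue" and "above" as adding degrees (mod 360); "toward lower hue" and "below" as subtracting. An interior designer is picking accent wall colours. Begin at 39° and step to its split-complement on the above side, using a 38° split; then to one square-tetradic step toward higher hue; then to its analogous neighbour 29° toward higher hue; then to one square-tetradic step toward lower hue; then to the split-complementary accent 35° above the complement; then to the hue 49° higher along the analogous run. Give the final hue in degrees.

190°

+218° (split-comp 38° ↑): 39 + 218 = 257°
+90° (square ↑): 257 + 90 = 347°
+29° (analog 29° ↑): 347 + 29 = 376 → 376 − 360 = 16°
−90° (square ↓): 16 − 90 = -74 → -74 + 360 = 286°
+215° (split-comp 35° ↑): 286 + 215 = 501 → 501 − 360 = 141°
+49° (analog 49° ↑): 141 + 49 = 190°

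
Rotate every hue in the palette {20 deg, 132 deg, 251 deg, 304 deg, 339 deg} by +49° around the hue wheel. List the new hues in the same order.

20 + 49 = 69°
132 + 49 = 181°
251 + 49 = 300°
304 + 49 = 353°
339 + 49 = 388 → 388 − 360 = 28°

69°, 181°, 300°, 353°, 28°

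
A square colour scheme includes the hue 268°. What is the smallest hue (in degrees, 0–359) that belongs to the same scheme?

A square tetradic scheme places four hues every 90°.
The full set through 268° is {88°, 178°, 268°, 358°}.

88°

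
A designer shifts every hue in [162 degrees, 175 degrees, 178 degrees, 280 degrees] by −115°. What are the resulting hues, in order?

47°, 60°, 63°, 165°

162 − 115 = 47°
175 − 115 = 60°
178 − 115 = 63°
280 − 115 = 165°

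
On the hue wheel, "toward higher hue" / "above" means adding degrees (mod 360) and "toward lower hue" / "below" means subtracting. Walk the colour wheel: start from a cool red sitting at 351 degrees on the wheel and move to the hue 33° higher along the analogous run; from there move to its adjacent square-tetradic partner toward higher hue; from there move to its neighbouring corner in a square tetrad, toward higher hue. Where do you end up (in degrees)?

351 + 33 = 384 → 384 − 360 = 24°   (analog 33° ↑)
24 + 90 = 114°   (square ↑)
114 + 90 = 204°   (square ↑)

204°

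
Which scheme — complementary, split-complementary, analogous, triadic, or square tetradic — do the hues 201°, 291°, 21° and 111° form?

Sort the hues: 21°, 111°, 201°, 291°.
Successive gaps around the wheel: 90°, 90°, 90°, 90°.
Four hues every 90° form a square tetradic scheme.

square tetradic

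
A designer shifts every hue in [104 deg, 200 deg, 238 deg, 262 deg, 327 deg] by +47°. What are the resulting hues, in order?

151°, 247°, 285°, 309°, 14°

104 + 47 = 151°
200 + 47 = 247°
238 + 47 = 285°
262 + 47 = 309°
327 + 47 = 374 → 374 − 360 = 14°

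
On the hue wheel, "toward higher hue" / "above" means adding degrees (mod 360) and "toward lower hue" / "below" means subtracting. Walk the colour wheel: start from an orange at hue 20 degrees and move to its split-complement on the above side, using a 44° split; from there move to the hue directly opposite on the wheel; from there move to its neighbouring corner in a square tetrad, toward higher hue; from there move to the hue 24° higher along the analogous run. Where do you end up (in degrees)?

178°

+224° (split-comp 44° ↑): 20 + 224 = 244°
+180° (complement): 244 + 180 = 424 → 424 − 360 = 64°
+90° (square ↑): 64 + 90 = 154°
+24° (analog 24° ↑): 154 + 24 = 178°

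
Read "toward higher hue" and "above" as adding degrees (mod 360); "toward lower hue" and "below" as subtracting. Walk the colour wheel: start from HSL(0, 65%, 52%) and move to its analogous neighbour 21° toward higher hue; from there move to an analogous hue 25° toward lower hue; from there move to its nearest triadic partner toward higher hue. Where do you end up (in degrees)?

0 + 21 = 21°   (analog 21° ↑)
21 − 25 = -4 → -4 + 360 = 356°   (analog 25° ↓)
356 + 120 = 476 → 476 − 360 = 116°   (triadic ↑)

116°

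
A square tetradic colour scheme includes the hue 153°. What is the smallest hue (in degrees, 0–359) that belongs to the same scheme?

63°

A square tetradic scheme places four hues every 90°.
The full set through 153° is {63°, 153°, 243°, 333°}.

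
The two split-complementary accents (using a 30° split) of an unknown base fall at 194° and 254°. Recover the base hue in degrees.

The accents sit 30° either side of the complement, so the complement is their short-arc midpoint on the wheel.
Short-arc midpoint of 194° and 254°: 224°.
Base is 180° from the complement: 224 − 180 = 44°

44°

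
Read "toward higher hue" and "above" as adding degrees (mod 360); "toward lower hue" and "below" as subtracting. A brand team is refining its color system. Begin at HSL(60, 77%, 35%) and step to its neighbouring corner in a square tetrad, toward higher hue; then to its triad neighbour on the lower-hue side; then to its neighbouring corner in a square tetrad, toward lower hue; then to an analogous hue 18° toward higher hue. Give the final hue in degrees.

318°

60 + 90 = 150°   (square ↑)
150 − 120 = 30°   (triadic ↓)
30 − 90 = -60 → -60 + 360 = 300°   (square ↓)
300 + 18 = 318°   (analog 18° ↑)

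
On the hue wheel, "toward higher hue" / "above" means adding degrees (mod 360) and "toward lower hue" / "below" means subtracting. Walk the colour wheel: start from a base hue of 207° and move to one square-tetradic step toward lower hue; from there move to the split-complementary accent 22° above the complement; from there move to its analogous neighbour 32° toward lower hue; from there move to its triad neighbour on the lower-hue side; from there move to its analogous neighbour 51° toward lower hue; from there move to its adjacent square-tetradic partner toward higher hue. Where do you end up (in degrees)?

206°

207 − 90 = 117°   (square ↓)
117 + 202 = 319°   (split-comp 22° ↑)
319 − 32 = 287°   (analog 32° ↓)
287 − 120 = 167°   (triadic ↓)
167 − 51 = 116°   (analog 51° ↓)
116 + 90 = 206°   (square ↑)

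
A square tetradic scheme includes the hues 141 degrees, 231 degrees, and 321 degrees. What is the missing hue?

51°

A square tetradic scheme places four hues every 90°.
The full set through 141° is {51°, 141°, 231°, 321°}.
Given {141°, 231°, 321°}, the missing hue is 51°.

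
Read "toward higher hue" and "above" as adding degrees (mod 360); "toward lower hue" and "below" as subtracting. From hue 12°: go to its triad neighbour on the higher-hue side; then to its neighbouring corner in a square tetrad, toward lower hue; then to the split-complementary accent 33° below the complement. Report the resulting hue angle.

triadic ↑ +120°: 12 + 120 = 132°
square ↓ −90°: 132 − 90 = 42°
split-comp 33° ↓ +147°: 42 + 147 = 189°

189°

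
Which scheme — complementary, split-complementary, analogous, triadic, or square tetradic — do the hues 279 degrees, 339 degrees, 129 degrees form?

Sort the hues: 129°, 279°, 339°.
Successive gaps around the wheel: 150°, 60°, 150°.
Two 150° gaps and one 60° gap — a base hue opposite a pair of accents 30° either side of its complement — is the split-complementary pattern.

split-complementary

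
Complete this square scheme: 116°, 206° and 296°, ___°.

26°

A square tetradic scheme places four hues every 90°.
The full set through 116° is {26°, 116°, 206°, 296°}.
Given {116°, 206°, 296°}, the missing hue is 26°.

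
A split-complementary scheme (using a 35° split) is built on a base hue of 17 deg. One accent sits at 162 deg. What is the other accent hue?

Split-complementary hues sit 35° either side of the complement.
Complement of the base 17°: 17 + 180 = 197°
The given accent 162° is 35° one side of 197°; the other accent sits 35° the other side: 197 + 35 = 232°

232°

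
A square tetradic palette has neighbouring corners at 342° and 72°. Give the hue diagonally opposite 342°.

162°

A square tetradic scheme places four hues 90° apart; opposite corners are 180° apart.
342 + 180 = 522 → 522 − 360 = 162°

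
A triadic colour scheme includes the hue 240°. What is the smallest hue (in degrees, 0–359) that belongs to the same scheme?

A triad places three hues 120° apart.
The full set through 240° is {0°, 120°, 240°}.

0°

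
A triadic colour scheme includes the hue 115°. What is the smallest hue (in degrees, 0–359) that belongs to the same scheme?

A triad places three hues 120° apart.
The full set through 115° is {115°, 235°, 355°}.

115°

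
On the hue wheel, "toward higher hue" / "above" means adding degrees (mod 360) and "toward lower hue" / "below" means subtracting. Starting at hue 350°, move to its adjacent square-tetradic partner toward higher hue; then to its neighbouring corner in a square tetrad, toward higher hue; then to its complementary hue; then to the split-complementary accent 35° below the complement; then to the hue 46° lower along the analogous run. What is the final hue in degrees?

350 + 90 = 440 → 440 − 360 = 80°   (square ↑)
80 + 90 = 170°   (square ↑)
170 + 180 = 350°   (complement)
350 + 145 = 495 → 495 − 360 = 135°   (split-comp 35° ↓)
135 − 46 = 89°   (analog 46° ↓)

89°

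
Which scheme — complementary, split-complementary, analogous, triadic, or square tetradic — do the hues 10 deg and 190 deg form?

Sort the hues: 10°, 190°.
Successive gaps around the wheel: 180°, 180°.
Two hues 180° apart are complementary.

complementary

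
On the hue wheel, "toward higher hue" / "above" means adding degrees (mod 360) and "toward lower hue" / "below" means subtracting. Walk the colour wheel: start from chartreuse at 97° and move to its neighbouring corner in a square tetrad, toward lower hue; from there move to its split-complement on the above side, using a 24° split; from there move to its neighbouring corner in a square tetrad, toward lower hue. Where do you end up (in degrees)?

−90° (square ↓): 97 − 90 = 7°
+204° (split-comp 24° ↑): 7 + 204 = 211°
−90° (square ↓): 211 − 90 = 121°

121°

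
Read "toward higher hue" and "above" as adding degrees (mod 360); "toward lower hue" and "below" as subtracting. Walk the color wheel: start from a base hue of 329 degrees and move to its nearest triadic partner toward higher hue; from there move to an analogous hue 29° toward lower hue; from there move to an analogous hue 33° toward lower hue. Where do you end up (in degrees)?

+120° (triadic ↑): 329 + 120 = 449 → 449 − 360 = 89°
−29° (analog 29° ↓): 89 − 29 = 60°
−33° (analog 33° ↓): 60 − 33 = 27°

27°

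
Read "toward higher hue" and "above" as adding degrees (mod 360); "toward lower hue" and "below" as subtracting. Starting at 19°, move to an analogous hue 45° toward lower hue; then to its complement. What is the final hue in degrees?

−45° (analog 45° ↓): 19 − 45 = -26 → -26 + 360 = 334°
+180° (complement): 334 + 180 = 514 → 514 − 360 = 154°

154°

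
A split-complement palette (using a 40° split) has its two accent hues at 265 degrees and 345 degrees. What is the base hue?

125°

The accents sit 40° either side of the complement, so the complement is their short-arc midpoint on the wheel.
Short-arc midpoint of 265° and 345°: 305°.
Base is 180° from the complement: 305 − 180 = 125°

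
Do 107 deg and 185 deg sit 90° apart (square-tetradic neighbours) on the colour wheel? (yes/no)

Angular distance: |107 − 185| = 78 = 78°.
90° apart (square-tetradic neighbours) requires 90°.

no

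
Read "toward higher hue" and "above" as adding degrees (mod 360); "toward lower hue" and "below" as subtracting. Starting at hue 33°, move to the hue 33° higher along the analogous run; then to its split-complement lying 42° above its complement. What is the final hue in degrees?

analog 33° ↑ +33°: 33 + 33 = 66°
split-comp 42° ↑ +222°: 66 + 222 = 288°

288°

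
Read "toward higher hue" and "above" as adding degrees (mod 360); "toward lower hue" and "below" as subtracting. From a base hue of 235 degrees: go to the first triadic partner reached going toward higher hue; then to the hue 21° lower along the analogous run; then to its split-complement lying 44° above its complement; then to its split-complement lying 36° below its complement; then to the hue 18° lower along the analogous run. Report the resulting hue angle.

324°

235 + 120 = 355°   (triadic ↑)
355 − 21 = 334°   (analog 21° ↓)
334 + 224 = 558 → 558 − 360 = 198°   (split-comp 44° ↑)
198 + 144 = 342°   (split-comp 36° ↓)
342 − 18 = 324°   (analog 18° ↓)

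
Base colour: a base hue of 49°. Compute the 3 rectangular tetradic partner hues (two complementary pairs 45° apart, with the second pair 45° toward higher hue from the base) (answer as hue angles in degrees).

94°, 229°, 274°

A rectangular tetradic uses two complementary pairs 45° apart: offsets 0°, 45°, 180°, 225°.
49 + 45 = 94°
49 + 180 = 229°
49 + 225 = 274°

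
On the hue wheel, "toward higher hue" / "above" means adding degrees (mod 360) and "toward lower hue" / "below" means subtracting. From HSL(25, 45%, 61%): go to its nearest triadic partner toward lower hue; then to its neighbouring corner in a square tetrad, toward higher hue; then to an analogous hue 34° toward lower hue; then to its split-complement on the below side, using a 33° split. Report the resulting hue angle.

108°

triadic ↓ −120°: 25 − 120 = -95 → -95 + 360 = 265°
square ↑ +90°: 265 + 90 = 355°
analog 34° ↓ −34°: 355 − 34 = 321°
split-comp 33° ↓ +147°: 321 + 147 = 468 → 468 − 360 = 108°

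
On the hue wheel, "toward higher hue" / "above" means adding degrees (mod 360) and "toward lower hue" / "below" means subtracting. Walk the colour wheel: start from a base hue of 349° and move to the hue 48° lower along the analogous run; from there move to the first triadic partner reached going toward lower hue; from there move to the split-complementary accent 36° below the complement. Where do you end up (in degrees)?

−48° (analog 48° ↓): 349 − 48 = 301°
−120° (triadic ↓): 301 − 120 = 181°
+144° (split-comp 36° ↓): 181 + 144 = 325°

325°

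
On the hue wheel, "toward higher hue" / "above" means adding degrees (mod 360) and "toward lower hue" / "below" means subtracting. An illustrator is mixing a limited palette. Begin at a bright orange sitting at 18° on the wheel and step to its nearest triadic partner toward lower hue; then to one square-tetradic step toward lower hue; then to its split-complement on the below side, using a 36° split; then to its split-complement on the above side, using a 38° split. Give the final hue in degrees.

170°

−120° (triadic ↓): 18 − 120 = -102 → -102 + 360 = 258°
−90° (square ↓): 258 − 90 = 168°
+144° (split-comp 36° ↓): 168 + 144 = 312°
+218° (split-comp 38° ↑): 312 + 218 = 530 → 530 − 360 = 170°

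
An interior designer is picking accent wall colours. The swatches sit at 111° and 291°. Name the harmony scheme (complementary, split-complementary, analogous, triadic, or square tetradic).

complementary

Sort the hues: 111°, 291°.
Successive gaps around the wheel: 180°, 180°.
Two hues 180° apart are complementary.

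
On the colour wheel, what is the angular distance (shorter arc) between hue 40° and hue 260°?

|40 − 260| = 220.
The shorter arc is 360 − 220 = 140°.

140°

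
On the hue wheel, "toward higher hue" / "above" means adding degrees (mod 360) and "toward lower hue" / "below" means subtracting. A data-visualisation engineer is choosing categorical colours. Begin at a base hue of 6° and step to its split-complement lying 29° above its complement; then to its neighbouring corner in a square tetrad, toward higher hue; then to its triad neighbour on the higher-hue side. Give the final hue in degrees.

65°

6 + 209 = 215°   (split-comp 29° ↑)
215 + 90 = 305°   (square ↑)
305 + 120 = 425 → 425 − 360 = 65°   (triadic ↑)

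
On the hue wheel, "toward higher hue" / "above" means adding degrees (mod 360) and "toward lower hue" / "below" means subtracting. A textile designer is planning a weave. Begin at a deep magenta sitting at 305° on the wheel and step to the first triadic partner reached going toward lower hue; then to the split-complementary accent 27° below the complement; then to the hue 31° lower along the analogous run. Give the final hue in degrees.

triadic ↓ −120°: 305 − 120 = 185°
split-comp 27° ↓ +153°: 185 + 153 = 338°
analog 31° ↓ −31°: 338 − 31 = 307°

307°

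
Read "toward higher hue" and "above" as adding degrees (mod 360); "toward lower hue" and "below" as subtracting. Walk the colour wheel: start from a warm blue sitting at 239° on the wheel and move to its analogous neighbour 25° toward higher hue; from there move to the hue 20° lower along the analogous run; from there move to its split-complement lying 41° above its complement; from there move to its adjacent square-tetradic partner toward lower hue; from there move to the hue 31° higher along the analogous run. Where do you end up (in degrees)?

239 + 25 = 264°   (analog 25° ↑)
264 − 20 = 244°   (analog 20° ↓)
244 + 221 = 465 → 465 − 360 = 105°   (split-comp 41° ↑)
105 − 90 = 15°   (square ↓)
15 + 31 = 46°   (analog 31° ↑)

46°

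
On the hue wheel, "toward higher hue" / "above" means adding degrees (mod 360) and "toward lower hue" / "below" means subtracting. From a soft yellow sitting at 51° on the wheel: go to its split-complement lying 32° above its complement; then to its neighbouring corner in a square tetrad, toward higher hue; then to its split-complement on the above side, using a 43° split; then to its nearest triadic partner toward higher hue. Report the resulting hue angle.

51 + 212 = 263°   (split-comp 32° ↑)
263 + 90 = 353°   (square ↑)
353 + 223 = 576 → 576 − 360 = 216°   (split-comp 43° ↑)
216 + 120 = 336°   (triadic ↑)

336°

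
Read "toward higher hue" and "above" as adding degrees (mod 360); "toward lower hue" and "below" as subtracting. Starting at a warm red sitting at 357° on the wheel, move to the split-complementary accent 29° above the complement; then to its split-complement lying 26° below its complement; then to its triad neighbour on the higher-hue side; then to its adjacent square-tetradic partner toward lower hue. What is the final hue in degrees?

+209° (split-comp 29° ↑): 357 + 209 = 566 → 566 − 360 = 206°
+154° (split-comp 26° ↓): 206 + 154 = 360 → 360 − 360 = 0°
+120° (triadic ↑): 0 + 120 = 120°
−90° (square ↓): 120 − 90 = 30°

30°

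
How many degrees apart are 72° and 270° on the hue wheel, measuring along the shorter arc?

|72 − 270| = 198.
The shorter arc is 360 − 198 = 162°.

162°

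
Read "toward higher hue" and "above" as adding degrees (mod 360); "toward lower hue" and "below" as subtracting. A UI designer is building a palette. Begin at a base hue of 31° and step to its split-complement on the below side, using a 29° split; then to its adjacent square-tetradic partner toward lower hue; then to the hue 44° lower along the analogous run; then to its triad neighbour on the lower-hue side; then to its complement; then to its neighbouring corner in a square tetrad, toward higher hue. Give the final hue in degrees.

198°

+151° (split-comp 29° ↓): 31 + 151 = 182°
−90° (square ↓): 182 − 90 = 92°
−44° (analog 44° ↓): 92 − 44 = 48°
−120° (triadic ↓): 48 − 120 = -72 → -72 + 360 = 288°
+180° (complement): 288 + 180 = 468 → 468 − 360 = 108°
+90° (square ↑): 108 + 90 = 198°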